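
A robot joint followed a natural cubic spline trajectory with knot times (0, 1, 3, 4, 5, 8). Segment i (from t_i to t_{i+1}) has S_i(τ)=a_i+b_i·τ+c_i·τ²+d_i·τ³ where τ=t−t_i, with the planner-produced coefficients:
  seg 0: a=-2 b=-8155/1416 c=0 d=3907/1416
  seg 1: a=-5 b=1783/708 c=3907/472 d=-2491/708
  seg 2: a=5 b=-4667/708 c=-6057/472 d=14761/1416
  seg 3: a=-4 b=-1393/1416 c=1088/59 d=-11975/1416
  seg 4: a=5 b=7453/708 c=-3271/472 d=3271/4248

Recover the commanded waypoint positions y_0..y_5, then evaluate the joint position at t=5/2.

y_0 = S_0(0) = a_0 = -2
y_1 = S_1(0) = a_1 = -5
y_2 = S_2(0) = a_2 = 5
y_3 = S_3(0) = a_3 = -4
y_4 = S_4(0) = a_4 = 5
y_5 = S_4(3) = -5
t_q=5/2 is in segment 1 (τ=3/2); S_1(τ)=2609/472

y_0=-2 y_1=-5 y_2=5 y_3=-4 y_4=5 y_5=-5
S(5/2) = 2609/472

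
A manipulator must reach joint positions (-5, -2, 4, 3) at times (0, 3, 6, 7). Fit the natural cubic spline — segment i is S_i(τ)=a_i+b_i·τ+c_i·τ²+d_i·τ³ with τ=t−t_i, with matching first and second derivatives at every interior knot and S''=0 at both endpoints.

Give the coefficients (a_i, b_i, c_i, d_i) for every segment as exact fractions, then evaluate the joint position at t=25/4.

Δ: Δ0=1, Δ1=2, Δ2=-1
row 1: diag=12, rhs=6; c'=1/4, d'=1/2
row 2: denom=8−3·1/4=29/4; d'=(-18−3·1/2)/(29/4)=-78/29
back: M2=-78/29
back: M1=1/2−1/4·-78/29=34/29
M: M0=0, M1=34/29, M2=-78/29, M3=0
seg 0: a=-5, c=M0/2=0, d=(M1−M0)/(6·3)=17/261, b=Δ0−h0·(2M0+M1)/6=12/29
seg 1: a=-2, c=M1/2=17/29, d=(M2−M1)/(6·3)=-56/261, b=Δ1−h1·(2M1+M2)/6=63/29
seg 2: a=4, c=M2/2=-39/29, d=(M3−M2)/(6·1)=13/29, b=Δ2−h2·(2M2+M3)/6=-3/29
t_q=25/4 → seg 2, τ=1/4; S=4+-3/29·τ+-39/29·τ²+13/29·τ³=7233/1856

  seg 0: a=-5 b=12/29 c=0 d=17/261
  seg 1: a=-2 b=63/29 c=17/29 d=-56/261
  seg 2: a=4 b=-3/29 c=-39/29 d=13/29
S(25/4) = 7233/1856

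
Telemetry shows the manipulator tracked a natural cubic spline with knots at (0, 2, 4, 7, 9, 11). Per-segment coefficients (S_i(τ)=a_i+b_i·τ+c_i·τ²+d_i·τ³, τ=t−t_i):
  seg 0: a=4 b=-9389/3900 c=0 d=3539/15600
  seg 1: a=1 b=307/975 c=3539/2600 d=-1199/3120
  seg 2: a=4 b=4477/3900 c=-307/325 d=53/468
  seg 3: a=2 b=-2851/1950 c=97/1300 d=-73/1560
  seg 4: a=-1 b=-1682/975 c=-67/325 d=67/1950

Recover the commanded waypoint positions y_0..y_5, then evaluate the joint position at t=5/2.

y_0=4 y_1=1 y_2=4 y_3=2 y_4=-1 y_5=-5
S(5/2) = 4639/3200

y_0 = S_0(0) = a_0 = 4
y_1 = S_1(0) = a_1 = 1
y_2 = S_2(0) = a_2 = 4
y_3 = S_3(0) = a_3 = 2
y_4 = S_4(0) = a_4 = -1
y_5 = S_4(2) = -5
t_q=5/2 is in segment 1 (τ=1/2); S_1(τ)=4639/3200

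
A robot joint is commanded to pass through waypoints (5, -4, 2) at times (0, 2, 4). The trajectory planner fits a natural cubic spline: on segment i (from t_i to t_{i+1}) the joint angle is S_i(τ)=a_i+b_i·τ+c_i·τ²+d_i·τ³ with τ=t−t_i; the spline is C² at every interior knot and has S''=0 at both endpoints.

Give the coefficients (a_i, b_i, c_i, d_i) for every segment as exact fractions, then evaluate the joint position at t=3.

Δ: Δ0=-9/2, Δ1=3
row 1: diag=8, rhs=45; c'=1/4, d'=45/8
back: M1=45/8
M: M0=0, M1=45/8, M2=0
seg 0: a=5, c=M0/2=0, d=(M1−M0)/(6·2)=15/32, b=Δ0−h0·(2M0+M1)/6=-51/8
seg 1: a=-4, c=M1/2=45/16, d=(M2−M1)/(6·2)=-15/32, b=Δ1−h1·(2M1+M2)/6=-3/4
t_q=3 → seg 1, τ=1; S=-4+-3/4·τ+45/16·τ²+-15/32·τ³=-77/32

  seg 0: a=5 b=-51/8 c=0 d=15/32
  seg 1: a=-4 b=-3/4 c=45/16 d=-15/32
S(3) = -77/32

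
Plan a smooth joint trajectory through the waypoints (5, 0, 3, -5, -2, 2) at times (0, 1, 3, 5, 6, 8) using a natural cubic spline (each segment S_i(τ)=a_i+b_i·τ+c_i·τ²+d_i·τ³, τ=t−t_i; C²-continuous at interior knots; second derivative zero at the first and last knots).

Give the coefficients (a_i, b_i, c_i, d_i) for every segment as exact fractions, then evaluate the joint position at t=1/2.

Δ: Δ0=-5, Δ1=3/2, Δ2=-4, Δ3=3, Δ4=2
row 1: diag=6, rhs=39; c'=1/3, d'=13/2
row 2: denom=8−2·1/3=22/3; d'=(-33−2·13/2)/(22/3)=-69/11
row 3: denom=6−2·3/11=60/11; d'=(42−2·-69/11)/(60/11)=10
row 4: denom=6−1·11/60=349/60; d'=(-6−1·10)/(349/60)=-960/349
back: M4=-960/349
back: M3=10−11/60·-960/349=3666/349
back: M2=-69/11−3/11·3666/349=-3189/349
back: M1=13/2−1/3·-3189/349=6663/698
M: M0=0, M1=6663/698, M2=-3189/349, M3=3666/349, M4=-960/349, M5=0
seg 0: a=5, c=M0/2=0, d=(M1−M0)/(6·1)=2221/1396, b=Δ0−h0·(2M0+M1)/6=-9201/1396
seg 1: a=0, c=M1/2=6663/1396, d=(M2−M1)/(6·2)=-4347/2792, b=Δ1−h1·(2M1+M2)/6=-1269/698
seg 2: a=3, c=M2/2=-3189/698, d=(M3−M2)/(6·2)=2285/1396, b=Δ2−h2·(2M2+M3)/6=-492/349
seg 3: a=-5, c=M3/2=1833/349, d=(M4−M3)/(6·1)=-771/349, b=Δ3−h3·(2M3+M4)/6=-15/349
seg 4: a=-2, c=M4/2=-480/349, d=(M5−M4)/(6·2)=80/349, b=Δ4−h4·(2M4+M5)/6=1338/349
t_q=1/2 → seg 0, τ=1/2; S=5+-9201/1396·τ+0·τ²+2221/1396·τ³=21257/11168

  seg 0: a=5 b=-9201/1396 c=0 d=2221/1396
  seg 1: a=0 b=-1269/698 c=6663/1396 d=-4347/2792
  seg 2: a=3 b=-492/349 c=-3189/698 d=2285/1396
  seg 3: a=-5 b=-15/349 c=1833/349 d=-771/349
  seg 4: a=-2 b=1338/349 c=-480/349 d=80/349
S(1/2) = 21257/11168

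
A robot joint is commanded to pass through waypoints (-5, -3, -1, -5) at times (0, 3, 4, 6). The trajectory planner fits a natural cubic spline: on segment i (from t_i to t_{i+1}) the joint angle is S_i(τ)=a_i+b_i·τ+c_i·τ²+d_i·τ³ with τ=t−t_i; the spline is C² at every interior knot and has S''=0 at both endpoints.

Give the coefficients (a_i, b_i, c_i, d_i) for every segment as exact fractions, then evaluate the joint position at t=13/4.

  seg 0: a=-5 b=-14/141 c=0 d=4/47
  seg 1: a=-3 b=310/141 c=36/47 d=-136/141
  seg 2: a=-1 b=118/141 c=-100/47 d=50/141
S(13/4) = -909/376

Δ: Δ0=2/3, Δ1=2, Δ2=-2
row 1: diag=8, rhs=8; c'=1/8, d'=1
row 2: denom=6−1·1/8=47/8; d'=(-24−1·1)/(47/8)=-200/47
back: M2=-200/47
back: M1=1−1/8·-200/47=72/47
M: M0=0, M1=72/47, M2=-200/47, M3=0
seg 0: a=-5, c=M0/2=0, d=(M1−M0)/(6·3)=4/47, b=Δ0−h0·(2M0+M1)/6=-14/141
seg 1: a=-3, c=M1/2=36/47, d=(M2−M1)/(6·1)=-136/141, b=Δ1−h1·(2M1+M2)/6=310/141
seg 2: a=-1, c=M2/2=-100/47, d=(M3−M2)/(6·2)=50/141, b=Δ2−h2·(2M2+M3)/6=118/141
t_q=13/4 → seg 1, τ=1/4; S=-3+310/141·τ+36/47·τ²+-136/141·τ³=-909/376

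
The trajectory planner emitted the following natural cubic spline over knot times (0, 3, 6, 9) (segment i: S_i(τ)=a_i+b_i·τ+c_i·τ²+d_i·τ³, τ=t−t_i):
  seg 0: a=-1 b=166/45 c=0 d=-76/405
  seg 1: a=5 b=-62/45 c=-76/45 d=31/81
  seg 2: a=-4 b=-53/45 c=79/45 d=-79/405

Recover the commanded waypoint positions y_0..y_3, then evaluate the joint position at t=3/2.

y_0=-1 y_1=5 y_2=-4 y_3=3
S(3/2) = 39/10

y_0 = S_0(0) = a_0 = -1
y_1 = S_1(0) = a_1 = 5
y_2 = S_2(0) = a_2 = -4
y_3 = S_2(3) = 3
t_q=3/2 is in segment 0 (τ=3/2); S_0(τ)=39/10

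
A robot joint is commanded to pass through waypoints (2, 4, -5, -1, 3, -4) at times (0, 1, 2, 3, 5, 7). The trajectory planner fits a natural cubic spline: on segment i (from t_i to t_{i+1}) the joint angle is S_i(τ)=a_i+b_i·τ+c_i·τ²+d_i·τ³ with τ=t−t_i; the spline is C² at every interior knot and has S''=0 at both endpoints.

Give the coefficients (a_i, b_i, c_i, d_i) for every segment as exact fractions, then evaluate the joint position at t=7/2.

  seg 0: a=2 b=3681/628 c=0 d=-2425/628
  seg 1: a=4 b=-1797/314 c=-7275/628 d=5217/628
  seg 2: a=-5 b=-2493/628 c=2094/157 d=-3371/628
  seg 3: a=-1 b=2073/314 c=-1737/628 d=73/314
  seg 4: a=3 b=-525/314 c=-861/628 d=287/1256
S(7/2) = 1029/628

Δ: Δ0=2, Δ1=-9, Δ2=4, Δ3=2, Δ4=-7/2
row 1: diag=4, rhs=-66; c'=1/4, d'=-33/2
row 2: denom=4−1·1/4=15/4; d'=(78−1·-33/2)/(15/4)=126/5
row 3: denom=6−1·4/15=86/15; d'=(-12−1·126/5)/(86/15)=-279/43
row 4: denom=8−2·15/43=314/43; d'=(-33−2·-279/43)/(314/43)=-861/314
back: M4=-861/314
back: M3=-279/43−15/43·-861/314=-1737/314
back: M2=126/5−4/15·-1737/314=4188/157
back: M1=-33/2−1/4·4188/157=-7275/314
M: M0=0, M1=-7275/314, M2=4188/157, M3=-1737/314, M4=-861/314, M5=0
seg 0: a=2, c=M0/2=0, d=(M1−M0)/(6·1)=-2425/628, b=Δ0−h0·(2M0+M1)/6=3681/628
seg 1: a=4, c=M1/2=-7275/628, d=(M2−M1)/(6·1)=5217/628, b=Δ1−h1·(2M1+M2)/6=-1797/314
seg 2: a=-5, c=M2/2=2094/157, d=(M3−M2)/(6·1)=-3371/628, b=Δ2−h2·(2M2+M3)/6=-2493/628
seg 3: a=-1, c=M3/2=-1737/628, d=(M4−M3)/(6·2)=73/314, b=Δ3−h3·(2M3+M4)/6=2073/314
seg 4: a=3, c=M4/2=-861/628, d=(M5−M4)/(6·2)=287/1256, b=Δ4−h4·(2M4+M5)/6=-525/314
t_q=7/2 → seg 3, τ=1/2; S=-1+2073/314·τ+-1737/628·τ²+73/314·τ³=1029/628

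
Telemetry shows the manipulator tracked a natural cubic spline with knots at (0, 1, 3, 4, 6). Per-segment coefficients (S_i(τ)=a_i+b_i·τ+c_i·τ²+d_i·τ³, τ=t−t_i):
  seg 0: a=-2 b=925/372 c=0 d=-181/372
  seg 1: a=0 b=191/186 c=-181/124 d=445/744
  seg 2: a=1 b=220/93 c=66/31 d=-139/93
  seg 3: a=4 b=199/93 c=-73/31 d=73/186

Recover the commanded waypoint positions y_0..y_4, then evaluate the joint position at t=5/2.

y_0 = S_0(0) = a_0 = -2
y_1 = S_1(0) = a_1 = 0
y_2 = S_2(0) = a_2 = 1
y_3 = S_3(0) = a_3 = 4
y_4 = S_3(2) = 2
t_q=5/2 is in segment 1 (τ=3/2); S_1(τ)=545/1984

y_0=-2 y_1=0 y_2=1 y_3=4 y_4=2
S(5/2) = 545/1984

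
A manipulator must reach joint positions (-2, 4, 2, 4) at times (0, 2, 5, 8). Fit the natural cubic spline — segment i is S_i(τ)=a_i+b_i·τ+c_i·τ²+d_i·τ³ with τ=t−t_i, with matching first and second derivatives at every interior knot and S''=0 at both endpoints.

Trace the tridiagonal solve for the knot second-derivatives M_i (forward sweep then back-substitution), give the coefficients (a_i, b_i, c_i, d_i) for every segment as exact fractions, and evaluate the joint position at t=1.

  seg 0: a=-2 b=143/37 c=0 d=-8/37
  seg 1: a=4 b=47/37 c=-48/37 d=217/999
  seg 2: a=2 b=-24/37 c=73/111 d=-73/999
S(1) = 61/37

Δ: Δ0=3, Δ1=-2/3, Δ2=2/3
row 1: diag=10, rhs=-22; c'=3/10, d'=-11/5
row 2: denom=12−3·3/10=111/10; d'=(8−3·-11/5)/(111/10)=146/111
back: M2=146/111
back: M1=-11/5−3/10·146/111=-96/37
M: M0=0, M1=-96/37, M2=146/111, M3=0
seg 0: a=-2, c=M0/2=0, d=(M1−M0)/(6·2)=-8/37, b=Δ0−h0·(2M0+M1)/6=143/37
seg 1: a=4, c=M1/2=-48/37, d=(M2−M1)/(6·3)=217/999, b=Δ1−h1·(2M1+M2)/6=47/37
seg 2: a=2, c=M2/2=73/111, d=(M3−M2)/(6·3)=-73/999, b=Δ2−h2·(2M2+M3)/6=-24/37
t_q=1 → seg 0, τ=1; S=-2+143/37·τ+0·τ²+-8/37·τ³=61/37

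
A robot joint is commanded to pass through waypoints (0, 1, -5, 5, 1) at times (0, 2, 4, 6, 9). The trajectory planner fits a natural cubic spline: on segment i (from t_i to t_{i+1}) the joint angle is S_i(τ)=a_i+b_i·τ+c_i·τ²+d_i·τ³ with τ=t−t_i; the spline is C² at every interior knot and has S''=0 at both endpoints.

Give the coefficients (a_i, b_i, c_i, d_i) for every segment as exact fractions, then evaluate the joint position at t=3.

  seg 0: a=0 b=445/213 c=0 d=-677/1704
  seg 1: a=1 b=-1141/426 c=-677/284 d=947/852
  seg 2: a=-5 b=479/426 c=1217/284 d=-250/213
  seg 3: a=5 b=1781/426 c=-783/284 d=87/284
S(3) = -419/142

Δ: Δ0=1/2, Δ1=-3, Δ2=5, Δ3=-4/3
row 1: diag=8, rhs=-21; c'=1/4, d'=-21/8
row 2: denom=8−2·1/4=15/2; d'=(48−2·-21/8)/(15/2)=71/10
row 3: denom=10−2·4/15=142/15; d'=(-38−2·71/10)/(142/15)=-783/142
back: M3=-783/142
back: M2=71/10−4/15·-783/142=1217/142
back: M1=-21/8−1/4·1217/142=-677/142
M: M0=0, M1=-677/142, M2=1217/142, M3=-783/142, M4=0
seg 0: a=0, c=M0/2=0, d=(M1−M0)/(6·2)=-677/1704, b=Δ0−h0·(2M0+M1)/6=445/213
seg 1: a=1, c=M1/2=-677/284, d=(M2−M1)/(6·2)=947/852, b=Δ1−h1·(2M1+M2)/6=-1141/426
seg 2: a=-5, c=M2/2=1217/284, d=(M3−M2)/(6·2)=-250/213, b=Δ2−h2·(2M2+M3)/6=479/426
seg 3: a=5, c=M3/2=-783/284, d=(M4−M3)/(6·3)=87/284, b=Δ3−h3·(2M3+M4)/6=1781/426
t_q=3 → seg 1, τ=1; S=1+-1141/426·τ+-677/284·τ²+947/852·τ³=-419/142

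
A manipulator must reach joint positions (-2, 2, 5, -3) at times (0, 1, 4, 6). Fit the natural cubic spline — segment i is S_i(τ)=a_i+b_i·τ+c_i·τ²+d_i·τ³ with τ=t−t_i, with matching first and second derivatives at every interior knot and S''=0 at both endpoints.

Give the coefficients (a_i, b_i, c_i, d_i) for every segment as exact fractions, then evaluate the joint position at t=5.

Δ: Δ0=4, Δ1=1, Δ2=-4
row 1: diag=8, rhs=-18; c'=3/8, d'=-9/4
row 2: denom=10−3·3/8=71/8; d'=(-30−3·-9/4)/(71/8)=-186/71
back: M2=-186/71
back: M1=-9/4−3/8·-186/71=-90/71
M: M0=0, M1=-90/71, M2=-186/71, M3=0
seg 0: a=-2, c=M0/2=0, d=(M1−M0)/(6·1)=-15/71, b=Δ0−h0·(2M0+M1)/6=299/71
seg 1: a=2, c=M1/2=-45/71, d=(M2−M1)/(6·3)=-16/213, b=Δ1−h1·(2M1+M2)/6=254/71
seg 2: a=5, c=M2/2=-93/71, d=(M3−M2)/(6·2)=31/142, b=Δ2−h2·(2M2+M3)/6=-160/71
t_q=5 → seg 2, τ=1; S=5+-160/71·τ+-93/71·τ²+31/142·τ³=235/142

  seg 0: a=-2 b=299/71 c=0 d=-15/71
  seg 1: a=2 b=254/71 c=-45/71 d=-16/213
  seg 2: a=5 b=-160/71 c=-93/71 d=31/142
S(5) = 235/142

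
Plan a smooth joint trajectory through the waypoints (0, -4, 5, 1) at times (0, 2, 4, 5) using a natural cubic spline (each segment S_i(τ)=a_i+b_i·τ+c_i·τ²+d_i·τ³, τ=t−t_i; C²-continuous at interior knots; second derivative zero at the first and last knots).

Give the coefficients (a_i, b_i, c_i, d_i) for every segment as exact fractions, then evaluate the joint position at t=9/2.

  seg 0: a=0 b=-50/11 c=0 d=7/11
  seg 1: a=-4 b=34/11 c=42/11 d=-137/88
  seg 2: a=5 b=-7/22 c=-243/44 d=81/44
S(9/2) = 1299/352

Δ: Δ0=-2, Δ1=9/2, Δ2=-4
row 1: diag=8, rhs=39; c'=1/4, d'=39/8
row 2: denom=6−2·1/4=11/2; d'=(-51−2·39/8)/(11/2)=-243/22
back: M2=-243/22
back: M1=39/8−1/4·-243/22=84/11
M: M0=0, M1=84/11, M2=-243/22, M3=0
seg 0: a=0, c=M0/2=0, d=(M1−M0)/(6·2)=7/11, b=Δ0−h0·(2M0+M1)/6=-50/11
seg 1: a=-4, c=M1/2=42/11, d=(M2−M1)/(6·2)=-137/88, b=Δ1−h1·(2M1+M2)/6=34/11
seg 2: a=5, c=M2/2=-243/44, d=(M3−M2)/(6·1)=81/44, b=Δ2−h2·(2M2+M3)/6=-7/22
t_q=9/2 → seg 2, τ=1/2; S=5+-7/22·τ+-243/44·τ²+81/44·τ³=1299/352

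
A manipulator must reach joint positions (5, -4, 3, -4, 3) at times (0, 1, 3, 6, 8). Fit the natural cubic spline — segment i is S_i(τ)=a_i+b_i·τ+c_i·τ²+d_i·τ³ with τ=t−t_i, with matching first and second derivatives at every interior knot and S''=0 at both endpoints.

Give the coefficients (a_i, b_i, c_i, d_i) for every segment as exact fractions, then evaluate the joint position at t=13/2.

  seg 0: a=5 b=-35059/3036 c=0 d=7735/3036
  seg 1: a=-4 b=-5927/1518 c=7735/1012 d=-11965/6072
  seg 2: a=3 b=2294/759 c=-2115/506 d=3635/4554
  seg 3: a=-4 b=-767/1518 c=760/253 d=-380/759
S(13/2) = -3607/1012

Δ: Δ0=-9, Δ1=7/2, Δ2=-7/3, Δ3=7/2
row 1: diag=6, rhs=75; c'=1/3, d'=25/2
row 2: denom=10−2·1/3=28/3; d'=(-35−2·25/2)/(28/3)=-45/7
row 3: denom=10−3·9/28=253/28; d'=(35−3·-45/7)/(253/28)=1520/253
back: M3=1520/253
back: M2=-45/7−9/28·1520/253=-2115/253
back: M1=25/2−1/3·-2115/253=7735/506
M: M0=0, M1=7735/506, M2=-2115/253, M3=1520/253, M4=0
seg 0: a=5, c=M0/2=0, d=(M1−M0)/(6·1)=7735/3036, b=Δ0−h0·(2M0+M1)/6=-35059/3036
seg 1: a=-4, c=M1/2=7735/1012, d=(M2−M1)/(6·2)=-11965/6072, b=Δ1−h1·(2M1+M2)/6=-5927/1518
seg 2: a=3, c=M2/2=-2115/506, d=(M3−M2)/(6·3)=3635/4554, b=Δ2−h2·(2M2+M3)/6=2294/759
seg 3: a=-4, c=M3/2=760/253, d=(M4−M3)/(6·2)=-380/759, b=Δ3−h3·(2M3+M4)/6=-767/1518
t_q=13/2 → seg 3, τ=1/2; S=-4+-767/1518·τ+760/253·τ²+-380/759·τ³=-3607/1012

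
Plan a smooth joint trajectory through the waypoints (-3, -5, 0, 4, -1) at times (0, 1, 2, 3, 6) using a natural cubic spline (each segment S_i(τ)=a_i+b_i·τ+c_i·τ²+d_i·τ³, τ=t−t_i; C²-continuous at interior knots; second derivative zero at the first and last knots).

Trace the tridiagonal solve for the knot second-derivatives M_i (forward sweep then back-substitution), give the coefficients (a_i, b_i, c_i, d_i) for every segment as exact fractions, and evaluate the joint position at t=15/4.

Δ: Δ0=-2, Δ1=5, Δ2=4, Δ3=-5/3
row 1: diag=4, rhs=42; c'=1/4, d'=21/2
row 2: denom=4−1·1/4=15/4; d'=(-6−1·21/2)/(15/4)=-22/5
row 3: denom=8−1·4/15=116/15; d'=(-34−1·-22/5)/(116/15)=-111/29
back: M3=-111/29
back: M2=-22/5−4/15·-111/29=-98/29
back: M1=21/2−1/4·-98/29=329/29
M: M0=0, M1=329/29, M2=-98/29, M3=-111/29, M4=0
seg 0: a=-3, c=M0/2=0, d=(M1−M0)/(6·1)=329/174, b=Δ0−h0·(2M0+M1)/6=-677/174
seg 1: a=-5, c=M1/2=329/58, d=(M2−M1)/(6·1)=-427/174, b=Δ1−h1·(2M1+M2)/6=155/87
seg 2: a=0, c=M2/2=-49/29, d=(M3−M2)/(6·1)=-13/174, b=Δ2−h2·(2M2+M3)/6=1003/174
seg 3: a=4, c=M3/2=-111/58, d=(M4−M3)/(6·3)=37/174, b=Δ3−h3·(2M3+M4)/6=188/87
t_q=15/4 → seg 3, τ=3/4; S=4+188/87·τ+-111/58·τ²+37/174·τ³=17201/3712

  seg 0: a=-3 b=-677/174 c=0 d=329/174
  seg 1: a=-5 b=155/87 c=329/58 d=-427/174
  seg 2: a=0 b=1003/174 c=-49/29 d=-13/174
  seg 3: a=4 b=188/87 c=-111/58 d=37/174
S(15/4) = 17201/3712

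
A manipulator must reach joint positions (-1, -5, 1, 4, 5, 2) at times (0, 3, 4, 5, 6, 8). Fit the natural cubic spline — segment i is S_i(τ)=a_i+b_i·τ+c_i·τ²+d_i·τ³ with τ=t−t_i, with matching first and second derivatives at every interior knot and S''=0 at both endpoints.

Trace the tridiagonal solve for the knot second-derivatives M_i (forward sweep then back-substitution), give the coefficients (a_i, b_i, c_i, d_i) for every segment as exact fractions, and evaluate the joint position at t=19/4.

Δ: Δ0=-4/3, Δ1=6, Δ2=3, Δ3=1, Δ4=-3/2
row 1: diag=8, rhs=44; c'=1/8, d'=11/2
row 2: denom=4−1·1/8=31/8; d'=(-18−1·11/2)/(31/8)=-188/31
row 3: denom=4−1·8/31=116/31; d'=(-12−1·-188/31)/(116/31)=-46/29
row 4: denom=6−1·31/116=665/116; d'=(-15−1·-46/29)/(665/116)=-1556/665
back: M4=-1556/665
back: M3=-46/29−31/116·-1556/665=-639/665
back: M2=-188/31−8/31·-639/665=-3868/665
back: M1=11/2−1/8·-3868/665=4141/665
M: M0=0, M1=4141/665, M2=-3868/665, M3=-639/665, M4=-1556/665, M5=0
seg 0: a=-1, c=M0/2=0, d=(M1−M0)/(6·3)=4141/11970, b=Δ0−h0·(2M0+M1)/6=-17743/3990
seg 1: a=-5, c=M1/2=4141/1330, d=(M2−M1)/(6·1)=-8009/3990, b=Δ1−h1·(2M1+M2)/6=9763/1995
seg 2: a=1, c=M2/2=-1934/665, d=(M3−M2)/(6·1)=3229/3990, b=Δ2−h2·(2M2+M3)/6=4069/798
seg 3: a=4, c=M3/2=-639/1330, d=(M4−M3)/(6·1)=-131/570, b=Δ3−h3·(2M3+M4)/6=3412/1995
seg 4: a=5, c=M4/2=-778/665, d=(M5−M4)/(6·2)=389/1995, b=Δ4−h4·(2M4+M5)/6=239/3990
t_q=19/4 → seg 2, τ=3/4; S=1+4069/798·τ+-1934/665·τ²+3229/3990·τ³=300453/85120

  seg 0: a=-1 b=-17743/3990 c=0 d=4141/11970
  seg 1: a=-5 b=9763/1995 c=4141/1330 d=-8009/3990
  seg 2: a=1 b=4069/798 c=-1934/665 d=3229/3990
  seg 3: a=4 b=3412/1995 c=-639/1330 d=-131/570
  seg 4: a=5 b=239/3990 c=-778/665 d=389/1995
S(19/4) = 300453/85120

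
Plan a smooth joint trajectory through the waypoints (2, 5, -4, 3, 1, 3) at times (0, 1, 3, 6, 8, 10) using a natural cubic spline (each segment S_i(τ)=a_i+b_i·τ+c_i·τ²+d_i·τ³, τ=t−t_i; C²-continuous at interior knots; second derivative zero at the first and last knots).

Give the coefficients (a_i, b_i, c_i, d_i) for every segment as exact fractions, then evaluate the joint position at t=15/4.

Δ: Δ0=3, Δ1=-9/2, Δ2=7/3, Δ3=-1, Δ4=1
row 1: diag=6, rhs=-45; c'=1/3, d'=-15/2
row 2: denom=10−2·1/3=28/3; d'=(41−2·-15/2)/(28/3)=6
row 3: denom=10−3·9/28=253/28; d'=(-20−3·6)/(253/28)=-1064/253
row 4: denom=8−2·56/253=1912/253; d'=(12−2·-1064/253)/(1912/253)=1291/478
back: M4=1291/478
back: M3=-1064/253−56/253·1291/478=-1148/239
back: M2=6−9/28·-1148/239=1803/239
back: M1=-15/2−1/3·1803/239=-4787/478
M: M0=0, M1=-4787/478, M2=1803/239, M3=-1148/239, M4=1291/478, M5=0
seg 0: a=2, c=M0/2=0, d=(M1−M0)/(6·1)=-4787/2868, b=Δ0−h0·(2M0+M1)/6=13391/2868
seg 1: a=5, c=M1/2=-4787/956, d=(M2−M1)/(6·2)=8393/5736, b=Δ1−h1·(2M1+M2)/6=-485/1434
seg 2: a=-4, c=M2/2=1803/478, d=(M3−M2)/(6·3)=-2951/4302, b=Δ2−h2·(2M2+M3)/6=-2014/717
seg 3: a=3, c=M3/2=-574/239, d=(M4−M3)/(6·2)=3587/5736, b=Δ3−h3·(2M3+M4)/6=1867/1434
seg 4: a=1, c=M4/2=1291/956, d=(M5−M4)/(6·2)=-1291/5736, b=Δ4−h4·(2M4+M5)/6=-574/717
t_q=15/4 → seg 2, τ=3/4; S=-4+-2014/717·τ+1803/478·τ²+-2951/4302·τ³=-130761/30592

  seg 0: a=2 b=13391/2868 c=0 d=-4787/2868
  seg 1: a=5 b=-485/1434 c=-4787/956 d=8393/5736
  seg 2: a=-4 b=-2014/717 c=1803/478 d=-2951/4302
  seg 3: a=3 b=1867/1434 c=-574/239 d=3587/5736
  seg 4: a=1 b=-574/717 c=1291/956 d=-1291/5736
S(15/4) = -130761/30592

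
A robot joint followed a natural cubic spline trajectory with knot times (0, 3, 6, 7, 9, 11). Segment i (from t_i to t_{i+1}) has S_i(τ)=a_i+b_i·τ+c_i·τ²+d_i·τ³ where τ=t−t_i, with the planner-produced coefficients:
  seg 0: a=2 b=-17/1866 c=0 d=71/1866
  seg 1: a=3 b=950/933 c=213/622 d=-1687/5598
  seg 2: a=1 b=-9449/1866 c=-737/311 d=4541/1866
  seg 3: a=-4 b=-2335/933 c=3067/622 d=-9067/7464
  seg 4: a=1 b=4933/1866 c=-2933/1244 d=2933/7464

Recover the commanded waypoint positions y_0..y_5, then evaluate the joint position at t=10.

y_0 = S_0(0) = a_0 = 2
y_1 = S_1(0) = a_1 = 3
y_2 = S_2(0) = a_2 = 1
y_3 = S_3(0) = a_3 = -4
y_4 = S_4(0) = a_4 = 1
y_5 = S_4(2) = 0
t_q=10 is in segment 4 (τ=1); S_4(τ)=4177/2488

y_0=2 y_1=3 y_2=1 y_3=-4 y_4=1 y_5=0
S(10) = 4177/2488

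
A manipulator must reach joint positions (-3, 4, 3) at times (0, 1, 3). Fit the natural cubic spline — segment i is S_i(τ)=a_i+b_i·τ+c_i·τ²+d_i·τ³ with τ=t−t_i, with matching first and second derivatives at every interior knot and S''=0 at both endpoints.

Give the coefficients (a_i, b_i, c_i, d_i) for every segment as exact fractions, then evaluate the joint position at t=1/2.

Δ: Δ0=7, Δ1=-1/2
row 1: diag=6, rhs=-45; c'=1/3, d'=-15/2
back: M1=-15/2
M: M0=0, M1=-15/2, M2=0
seg 0: a=-3, c=M0/2=0, d=(M1−M0)/(6·1)=-5/4, b=Δ0−h0·(2M0+M1)/6=33/4
seg 1: a=4, c=M1/2=-15/4, d=(M2−M1)/(6·2)=5/8, b=Δ1−h1·(2M1+M2)/6=9/2
t_q=1/2 → seg 0, τ=1/2; S=-3+33/4·τ+0·τ²+-5/4·τ³=31/32

  seg 0: a=-3 b=33/4 c=0 d=-5/4
  seg 1: a=4 b=9/2 c=-15/4 d=5/8
S(1/2) = 31/32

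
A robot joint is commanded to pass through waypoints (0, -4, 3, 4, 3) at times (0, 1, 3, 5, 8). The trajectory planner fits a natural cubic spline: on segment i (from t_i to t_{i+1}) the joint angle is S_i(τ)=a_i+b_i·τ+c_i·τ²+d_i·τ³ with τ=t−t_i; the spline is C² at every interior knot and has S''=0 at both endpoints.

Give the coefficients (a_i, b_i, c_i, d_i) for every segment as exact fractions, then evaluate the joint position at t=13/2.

  seg 0: a=0 b=-859/156 c=0 d=235/156
  seg 1: a=-4 b=-77/78 c=235/52 d=-355/312
  seg 2: a=3 b=134/39 c=-30/13 d=131/312
  seg 3: a=4 b=-59/78 c=11/52 d=-11/468
S(13/2) = 1357/416

Δ: Δ0=-4, Δ1=7/2, Δ2=1/2, Δ3=-1/3
row 1: diag=6, rhs=45; c'=1/3, d'=15/2
row 2: denom=8−2·1/3=22/3; d'=(-18−2·15/2)/(22/3)=-9/2
row 3: denom=10−2·3/11=104/11; d'=(-5−2·-9/2)/(104/11)=11/26
back: M3=11/26
back: M2=-9/2−3/11·11/26=-60/13
back: M1=15/2−1/3·-60/13=235/26
M: M0=0, M1=235/26, M2=-60/13, M3=11/26, M4=0
seg 0: a=0, c=M0/2=0, d=(M1−M0)/(6·1)=235/156, b=Δ0−h0·(2M0+M1)/6=-859/156
seg 1: a=-4, c=M1/2=235/52, d=(M2−M1)/(6·2)=-355/312, b=Δ1−h1·(2M1+M2)/6=-77/78
seg 2: a=3, c=M2/2=-30/13, d=(M3−M2)/(6·2)=131/312, b=Δ2−h2·(2M2+M3)/6=134/39
seg 3: a=4, c=M3/2=11/52, d=(M4−M3)/(6·3)=-11/468, b=Δ3−h3·(2M3+M4)/6=-59/78
t_q=13/2 → seg 3, τ=3/2; S=4+-59/78·τ+11/52·τ²+-11/468·τ³=1357/416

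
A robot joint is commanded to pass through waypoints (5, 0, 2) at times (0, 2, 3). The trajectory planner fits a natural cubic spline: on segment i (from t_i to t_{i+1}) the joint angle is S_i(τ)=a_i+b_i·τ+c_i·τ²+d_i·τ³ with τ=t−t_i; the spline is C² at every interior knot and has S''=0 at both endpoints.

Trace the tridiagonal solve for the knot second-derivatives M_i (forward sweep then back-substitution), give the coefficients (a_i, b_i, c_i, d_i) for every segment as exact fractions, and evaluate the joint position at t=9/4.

  seg 0: a=5 b=-4 c=0 d=3/8
  seg 1: a=0 b=1/2 c=9/4 d=-3/4
S(9/4) = 65/256

Δ: Δ0=-5/2, Δ1=2
row 1: diag=6, rhs=27; c'=1/6, d'=9/2
back: M1=9/2
M: M0=0, M1=9/2, M2=0
seg 0: a=5, c=M0/2=0, d=(M1−M0)/(6·2)=3/8, b=Δ0−h0·(2M0+M1)/6=-4
seg 1: a=0, c=M1/2=9/4, d=(M2−M1)/(6·1)=-3/4, b=Δ1−h1·(2M1+M2)/6=1/2
t_q=9/4 → seg 1, τ=1/4; S=0+1/2·τ+9/4·τ²+-3/4·τ³=65/256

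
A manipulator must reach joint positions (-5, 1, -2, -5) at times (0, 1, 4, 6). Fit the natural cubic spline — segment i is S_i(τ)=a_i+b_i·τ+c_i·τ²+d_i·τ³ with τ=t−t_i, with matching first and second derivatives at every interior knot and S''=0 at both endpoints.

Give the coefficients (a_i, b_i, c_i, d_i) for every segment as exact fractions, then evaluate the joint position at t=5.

Δ: Δ0=6, Δ1=-1, Δ2=-3/2
row 1: diag=8, rhs=-42; c'=3/8, d'=-21/4
row 2: denom=10−3·3/8=71/8; d'=(-3−3·-21/4)/(71/8)=102/71
back: M2=102/71
back: M1=-21/4−3/8·102/71=-411/71
M: M0=0, M1=-411/71, M2=102/71, M3=0
seg 0: a=-5, c=M0/2=0, d=(M1−M0)/(6·1)=-137/142, b=Δ0−h0·(2M0+M1)/6=989/142
seg 1: a=1, c=M1/2=-411/142, d=(M2−M1)/(6·3)=57/142, b=Δ1−h1·(2M1+M2)/6=289/71
seg 2: a=-2, c=M2/2=51/71, d=(M3−M2)/(6·2)=-17/142, b=Δ2−h2·(2M2+M3)/6=-349/142
t_q=5 → seg 2, τ=1; S=-2+-349/142·τ+51/71·τ²+-17/142·τ³=-274/71

  seg 0: a=-5 b=989/142 c=0 d=-137/142
  seg 1: a=1 b=289/71 c=-411/142 d=57/142
  seg 2: a=-2 b=-349/142 c=51/71 d=-17/142
S(5) = -274/71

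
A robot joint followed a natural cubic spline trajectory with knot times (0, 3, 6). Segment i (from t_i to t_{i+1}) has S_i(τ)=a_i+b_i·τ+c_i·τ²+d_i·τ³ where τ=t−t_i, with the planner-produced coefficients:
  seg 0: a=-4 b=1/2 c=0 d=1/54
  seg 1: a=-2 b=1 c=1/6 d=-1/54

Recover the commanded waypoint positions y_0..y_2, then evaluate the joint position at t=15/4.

y_0 = S_0(0) = a_0 = -4
y_1 = S_1(0) = a_1 = -2
y_2 = S_1(3) = 2
t_q=15/4 is in segment 1 (τ=3/4); S_1(τ)=-149/128

y_0=-4 y_1=-2 y_2=2
S(15/4) = -149/128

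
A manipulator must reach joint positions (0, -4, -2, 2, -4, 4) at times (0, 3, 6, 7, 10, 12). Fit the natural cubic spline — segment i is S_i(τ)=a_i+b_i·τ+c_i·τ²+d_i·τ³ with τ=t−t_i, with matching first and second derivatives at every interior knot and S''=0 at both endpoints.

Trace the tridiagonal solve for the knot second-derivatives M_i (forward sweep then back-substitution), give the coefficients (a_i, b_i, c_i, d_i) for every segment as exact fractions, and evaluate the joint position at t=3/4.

Δ: Δ0=-4/3, Δ1=2/3, Δ2=4, Δ3=-2, Δ4=4
row 1: diag=12, rhs=12; c'=1/4, d'=1
row 2: denom=8−3·1/4=29/4; d'=(20−3·1)/(29/4)=68/29
row 3: denom=8−1·4/29=228/29; d'=(-36−1·68/29)/(228/29)=-278/57
row 4: denom=10−3·29/76=673/76; d'=(36−3·-278/57)/(673/76)=3848/673
back: M4=3848/673
back: M3=-278/57−29/76·3848/673=-14252/2019
back: M2=68/29−4/29·-14252/2019=6700/2019
back: M1=1−1/4·6700/2019=344/2019
M: M0=0, M1=344/2019, M2=6700/2019, M3=-14252/2019, M4=3848/673, M5=0
seg 0: a=0, c=M0/2=0, d=(M1−M0)/(6·3)=172/18171, b=Δ0−h0·(2M0+M1)/6=-2864/2019
seg 1: a=-4, c=M1/2=172/2019, d=(M2−M1)/(6·3)=3178/18171, b=Δ1−h1·(2M1+M2)/6=-2348/2019
seg 2: a=-2, c=M2/2=3350/2019, d=(M3−M2)/(6·1)=-1164/673, b=Δ2−h2·(2M2+M3)/6=8218/2019
seg 3: a=2, c=M3/2=-7126/2019, d=(M4−M3)/(6·3)=12898/18171, b=Δ3−h3·(2M3+M4)/6=4442/2019
seg 4: a=-4, c=M4/2=1924/673, d=(M5−M4)/(6·2)=-962/2019, b=Δ4−h4·(2M4+M5)/6=380/2019
t_q=3/4 → seg 0, τ=3/4; S=0+-2864/2019·τ+0·τ²+172/18171·τ³=-11413/10768

  seg 0: a=0 b=-2864/2019 c=0 d=172/18171
  seg 1: a=-4 b=-2348/2019 c=172/2019 d=3178/18171
  seg 2: a=-2 b=8218/2019 c=3350/2019 d=-1164/673
  seg 3: a=2 b=4442/2019 c=-7126/2019 d=12898/18171
  seg 4: a=-4 b=380/2019 c=1924/673 d=-962/2019
S(3/4) = -11413/10768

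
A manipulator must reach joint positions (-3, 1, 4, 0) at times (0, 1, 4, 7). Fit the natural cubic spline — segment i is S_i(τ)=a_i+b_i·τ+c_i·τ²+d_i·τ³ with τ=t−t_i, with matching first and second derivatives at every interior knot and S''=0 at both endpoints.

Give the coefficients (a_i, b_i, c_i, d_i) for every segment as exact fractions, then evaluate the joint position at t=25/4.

Δ: Δ0=4, Δ1=1, Δ2=-4/3
row 1: diag=8, rhs=-18; c'=3/8, d'=-9/4
row 2: denom=12−3·3/8=87/8; d'=(-14−3·-9/4)/(87/8)=-2/3
back: M2=-2/3
back: M1=-9/4−3/8·-2/3=-2
M: M0=0, M1=-2, M2=-2/3, M3=0
seg 0: a=-3, c=M0/2=0, d=(M1−M0)/(6·1)=-1/3, b=Δ0−h0·(2M0+M1)/6=13/3
seg 1: a=1, c=M1/2=-1, d=(M2−M1)/(6·3)=2/27, b=Δ1−h1·(2M1+M2)/6=10/3
seg 2: a=4, c=M2/2=-1/3, d=(M3−M2)/(6·3)=1/27, b=Δ2−h2·(2M2+M3)/6=-2/3
t_q=25/4 → seg 2, τ=9/4; S=4+-2/3·τ+-1/3·τ²+1/27·τ³=79/64

  seg 0: a=-3 b=13/3 c=0 d=-1/3
  seg 1: a=1 b=10/3 c=-1 d=2/27
  seg 2: a=4 b=-2/3 c=-1/3 d=1/27
S(25/4) = 79/64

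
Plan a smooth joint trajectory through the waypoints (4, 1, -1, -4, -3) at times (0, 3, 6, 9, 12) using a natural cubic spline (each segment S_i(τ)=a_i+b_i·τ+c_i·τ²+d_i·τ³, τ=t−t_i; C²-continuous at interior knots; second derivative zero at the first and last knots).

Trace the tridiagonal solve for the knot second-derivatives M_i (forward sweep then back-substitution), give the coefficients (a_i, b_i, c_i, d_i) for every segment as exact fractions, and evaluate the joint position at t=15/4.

Δ: Δ0=-1, Δ1=-2/3, Δ2=-1, Δ3=1/3
row 1: diag=12, rhs=2; c'=1/4, d'=1/6
row 2: denom=12−3·1/4=45/4; d'=(-2−3·1/6)/(45/4)=-2/9
row 3: denom=12−3·4/15=56/5; d'=(8−3·-2/9)/(56/5)=65/84
back: M3=65/84
back: M2=-2/9−4/15·65/84=-3/7
back: M1=1/6−1/4·-3/7=23/84
M: M0=0, M1=23/84, M2=-3/7, M3=65/84, M4=0
seg 0: a=4, c=M0/2=0, d=(M1−M0)/(6·3)=23/1512, b=Δ0−h0·(2M0+M1)/6=-191/168
seg 1: a=1, c=M1/2=23/168, d=(M2−M1)/(6·3)=-59/1512, b=Δ1−h1·(2M1+M2)/6=-61/84
seg 2: a=-1, c=M2/2=-3/14, d=(M3−M2)/(6·3)=101/1512, b=Δ2−h2·(2M2+M3)/6=-23/24
seg 3: a=-4, c=M3/2=65/168, d=(M4−M3)/(6·3)=-65/1512, b=Δ3−h3·(2M3+M4)/6=-37/84
t_q=15/4 → seg 1, τ=3/4; S=1+-61/84·τ+23/168·τ²+-59/1512·τ³=1849/3584

  seg 0: a=4 b=-191/168 c=0 d=23/1512
  seg 1: a=1 b=-61/84 c=23/168 d=-59/1512
  seg 2: a=-1 b=-23/24 c=-3/14 d=101/1512
  seg 3: a=-4 b=-37/84 c=65/168 d=-65/1512
S(15/4) = 1849/3584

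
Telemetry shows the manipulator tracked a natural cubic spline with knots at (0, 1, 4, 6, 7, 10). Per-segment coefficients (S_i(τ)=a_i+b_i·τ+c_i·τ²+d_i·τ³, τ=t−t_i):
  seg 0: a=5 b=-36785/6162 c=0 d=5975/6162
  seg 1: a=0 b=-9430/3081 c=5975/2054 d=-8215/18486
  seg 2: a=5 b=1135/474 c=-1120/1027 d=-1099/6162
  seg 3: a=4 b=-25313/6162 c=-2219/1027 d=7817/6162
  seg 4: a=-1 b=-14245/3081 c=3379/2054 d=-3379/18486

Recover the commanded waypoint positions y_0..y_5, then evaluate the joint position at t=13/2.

y_0 = S_0(0) = a_0 = 5
y_1 = S_1(0) = a_1 = 0
y_2 = S_2(0) = a_2 = 5
y_3 = S_3(0) = a_3 = 4
y_4 = S_4(0) = a_4 = -1
y_5 = S_4(3) = -5
t_q=13/2 is in segment 3 (τ=1/2); S_3(τ)=25707/16432

y_0=5 y_1=0 y_2=5 y_3=4 y_4=-1 y_5=-5
S(13/2) = 25707/16432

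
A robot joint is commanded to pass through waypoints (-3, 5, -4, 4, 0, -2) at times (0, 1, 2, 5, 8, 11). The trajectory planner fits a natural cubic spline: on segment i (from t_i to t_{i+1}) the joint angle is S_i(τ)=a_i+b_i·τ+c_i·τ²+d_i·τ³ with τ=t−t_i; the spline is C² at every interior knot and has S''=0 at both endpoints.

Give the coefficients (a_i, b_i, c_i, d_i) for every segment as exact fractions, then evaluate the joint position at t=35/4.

Δ: Δ0=8, Δ1=-9, Δ2=8/3, Δ3=-4/3, Δ4=-2/3
row 1: diag=4, rhs=-102; c'=1/4, d'=-51/2
row 2: denom=8−1·1/4=31/4; d'=(70−1·-51/2)/(31/4)=382/31
row 3: denom=12−3·12/31=336/31; d'=(-24−3·382/31)/(336/31)=-45/8
row 4: denom=12−3·31/112=1251/112; d'=(4−3·-45/8)/(1251/112)=2338/1251
back: M4=2338/1251
back: M3=-45/8−31/112·2338/1251=-7684/1251
back: M2=382/31−12/31·-7684/1251=6130/417
back: M1=-51/2−1/4·6130/417=-12166/417
M: M0=0, M1=-12166/417, M2=6130/417, M3=-7684/1251, M4=2338/1251, M5=0
seg 0: a=-3, c=M0/2=0, d=(M1−M0)/(6·1)=-6083/1251, b=Δ0−h0·(2M0+M1)/6=16091/1251
seg 1: a=5, c=M1/2=-6083/417, d=(M2−M1)/(6·1)=9148/1251, b=Δ1−h1·(2M1+M2)/6=-2158/1251
seg 2: a=-4, c=M2/2=3065/417, d=(M3−M2)/(6·3)=-13037/11259, b=Δ2−h2·(2M2+M3)/6=-11212/1251
seg 3: a=4, c=M3/2=-3842/1251, d=(M4−M3)/(6·3)=5011/11259, b=Δ3−h3·(2M3+M4)/6=4847/1251
seg 4: a=0, c=M4/2=1169/1251, d=(M5−M4)/(6·3)=-1169/11259, b=Δ4−h4·(2M4+M5)/6=-3172/1251
t_q=35/4 → seg 4, τ=3/4; S=0+-3172/1251·τ+1169/1251·τ²+-1169/11259·τ³=-12631/8896

  seg 0: a=-3 b=16091/1251 c=0 d=-6083/1251
  seg 1: a=5 b=-2158/1251 c=-6083/417 d=9148/1251
  seg 2: a=-4 b=-11212/1251 c=3065/417 d=-13037/11259
  seg 3: a=4 b=4847/1251 c=-3842/1251 d=5011/11259
  seg 4: a=0 b=-3172/1251 c=1169/1251 d=-1169/11259
S(35/4) = -12631/8896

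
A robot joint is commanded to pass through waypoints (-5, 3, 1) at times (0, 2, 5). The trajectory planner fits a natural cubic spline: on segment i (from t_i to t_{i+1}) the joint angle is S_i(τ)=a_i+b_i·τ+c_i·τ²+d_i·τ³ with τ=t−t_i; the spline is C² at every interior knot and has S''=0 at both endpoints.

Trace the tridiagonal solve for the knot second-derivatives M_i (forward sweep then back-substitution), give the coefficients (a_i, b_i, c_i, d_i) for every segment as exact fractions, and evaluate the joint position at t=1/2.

Δ: Δ0=4, Δ1=-2/3
row 1: diag=10, rhs=-28; c'=3/10, d'=-14/5
back: M1=-14/5
M: M0=0, M1=-14/5, M2=0
seg 0: a=-5, c=M0/2=0, d=(M1−M0)/(6·2)=-7/30, b=Δ0−h0·(2M0+M1)/6=74/15
seg 1: a=3, c=M1/2=-7/5, d=(M2−M1)/(6·3)=7/45, b=Δ1−h1·(2M1+M2)/6=32/15
t_q=1/2 → seg 0, τ=1/2; S=-5+74/15·τ+0·τ²+-7/30·τ³=-41/16

  seg 0: a=-5 b=74/15 c=0 d=-7/30
  seg 1: a=3 b=32/15 c=-7/5 d=7/45
S(1/2) = -41/16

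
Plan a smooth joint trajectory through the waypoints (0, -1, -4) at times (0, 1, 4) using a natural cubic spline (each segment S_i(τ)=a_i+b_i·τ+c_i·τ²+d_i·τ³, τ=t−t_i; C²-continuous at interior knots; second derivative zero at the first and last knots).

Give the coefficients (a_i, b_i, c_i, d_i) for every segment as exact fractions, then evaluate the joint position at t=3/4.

  seg 0: a=0 b=-1 c=0 d=0
  seg 1: a=-1 b=-1 c=0 d=0
S(3/4) = -3/4

Δ: Δ0=-1, Δ1=-1
row 1: diag=8, rhs=0; c'=3/8, d'=0
back: M1=0
M: M0=0, M1=0, M2=0
seg 0: a=0, c=M0/2=0, d=(M1−M0)/(6·1)=0, b=Δ0−h0·(2M0+M1)/6=-1
seg 1: a=-1, c=M1/2=0, d=(M2−M1)/(6·3)=0, b=Δ1−h1·(2M1+M2)/6=-1
t_q=3/4 → seg 0, τ=3/4; S=0+-1·τ+0·τ²+0·τ³=-3/4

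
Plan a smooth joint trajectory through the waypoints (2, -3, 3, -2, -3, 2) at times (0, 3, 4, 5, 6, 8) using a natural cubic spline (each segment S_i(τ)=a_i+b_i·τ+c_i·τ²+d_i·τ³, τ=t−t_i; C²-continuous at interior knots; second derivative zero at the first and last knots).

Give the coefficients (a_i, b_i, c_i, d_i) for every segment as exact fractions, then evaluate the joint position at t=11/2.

Δ: Δ0=-5/3, Δ1=6, Δ2=-5, Δ3=-1, Δ4=5/2
row 1: diag=8, rhs=46; c'=1/8, d'=23/4
row 2: denom=4−1·1/8=31/8; d'=(-66−1·23/4)/(31/8)=-574/31
row 3: denom=4−1·8/31=116/31; d'=(24−1·-574/31)/(116/31)=659/58
row 4: denom=6−1·31/116=665/116; d'=(21−1·659/58)/(665/116)=1118/665
back: M4=1118/665
back: M3=659/58−31/116·1118/665=7257/665
back: M2=-574/31−8/31·7257/665=-14186/665
back: M1=23/4−1/8·-14186/665=5597/665
M: M0=0, M1=5597/665, M2=-14186/665, M3=7257/665, M4=1118/665, M5=0
seg 0: a=2, c=M0/2=0, d=(M1−M0)/(6·3)=5597/11970, b=Δ0−h0·(2M0+M1)/6=-23441/3990
seg 1: a=-3, c=M1/2=5597/1330, d=(M2−M1)/(6·1)=-19783/3990, b=Δ1−h1·(2M1+M2)/6=13466/1995
seg 2: a=3, c=M2/2=-7093/665, d=(M3−M2)/(6·1)=21443/3990, b=Δ2−h2·(2M2+M3)/6=233/798
seg 3: a=-2, c=M3/2=7257/1330, d=(M4−M3)/(6·1)=-877/570, b=Δ3−h3·(2M3+M4)/6=-9811/1995
seg 4: a=-3, c=M4/2=559/665, d=(M5−M4)/(6·2)=-559/3990, b=Δ4−h4·(2M4+M5)/6=5503/3990
t_q=11/2 → seg 3, τ=1/2; S=-2+-9811/1995·τ+7257/1330·τ²+-877/570·τ³=-6995/2128

  seg 0: a=2 b=-23441/3990 c=0 d=5597/11970
  seg 1: a=-3 b=13466/1995 c=5597/1330 d=-19783/3990
  seg 2: a=3 b=233/798 c=-7093/665 d=21443/3990
  seg 3: a=-2 b=-9811/1995 c=7257/1330 d=-877/570
  seg 4: a=-3 b=5503/3990 c=559/665 d=-559/3990
S(11/2) = -6995/2128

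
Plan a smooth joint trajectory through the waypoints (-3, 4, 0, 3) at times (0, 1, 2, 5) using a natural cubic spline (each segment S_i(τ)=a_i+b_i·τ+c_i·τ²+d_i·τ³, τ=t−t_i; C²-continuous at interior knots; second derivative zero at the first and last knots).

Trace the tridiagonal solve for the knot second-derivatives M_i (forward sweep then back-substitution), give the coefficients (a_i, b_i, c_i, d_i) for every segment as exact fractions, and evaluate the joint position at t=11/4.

Δ: Δ0=7, Δ1=-4, Δ2=1
row 1: diag=4, rhs=-66; c'=1/4, d'=-33/2
row 2: denom=8−1·1/4=31/4; d'=(30−1·-33/2)/(31/4)=6
back: M2=6
back: M1=-33/2−1/4·6=-18
M: M0=0, M1=-18, M2=6, M3=0
seg 0: a=-3, c=M0/2=0, d=(M1−M0)/(6·1)=-3, b=Δ0−h0·(2M0+M1)/6=10
seg 1: a=4, c=M1/2=-9, d=(M2−M1)/(6·1)=4, b=Δ1−h1·(2M1+M2)/6=1
seg 2: a=0, c=M2/2=3, d=(M3−M2)/(6·3)=-1/3, b=Δ2−h2·(2M2+M3)/6=-5
t_q=11/4 → seg 2, τ=3/4; S=0+-5·τ+3·τ²+-1/3·τ³=-141/64

  seg 0: a=-3 b=10 c=0 d=-3
  seg 1: a=4 b=1 c=-9 d=4
  seg 2: a=0 b=-5 c=3 d=-1/3
S(11/4) = -141/64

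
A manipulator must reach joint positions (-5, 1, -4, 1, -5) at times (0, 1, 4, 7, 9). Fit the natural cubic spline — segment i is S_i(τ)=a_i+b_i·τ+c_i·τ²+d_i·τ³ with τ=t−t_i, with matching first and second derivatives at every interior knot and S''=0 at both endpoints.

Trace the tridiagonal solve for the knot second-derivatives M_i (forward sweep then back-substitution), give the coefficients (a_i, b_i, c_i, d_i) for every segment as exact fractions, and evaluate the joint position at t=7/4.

  seg 0: a=-5 b=1927/266 c=0 d=-331/266
  seg 1: a=1 b=467/133 c=-993/266 d=4805/7182
  seg 2: a=-4 b=-219/266 c=913/399 d=-3491/7182
  seg 3: a=1 b=-29/133 c=-555/266 d=185/532
S(7/4) = 1627/896

Δ: Δ0=6, Δ1=-5/3, Δ2=5/3, Δ3=-3
row 1: diag=8, rhs=-46; c'=3/8, d'=-23/4
row 2: denom=12−3·3/8=87/8; d'=(20−3·-23/4)/(87/8)=298/87
row 3: denom=10−3·8/29=266/29; d'=(-28−3·298/87)/(266/29)=-555/133
back: M3=-555/133
back: M2=298/87−8/29·-555/133=1826/399
back: M1=-23/4−3/8·1826/399=-993/133
M: M0=0, M1=-993/133, M2=1826/399, M3=-555/133, M4=0
seg 0: a=-5, c=M0/2=0, d=(M1−M0)/(6·1)=-331/266, b=Δ0−h0·(2M0+M1)/6=1927/266
seg 1: a=1, c=M1/2=-993/266, d=(M2−M1)/(6·3)=4805/7182, b=Δ1−h1·(2M1+M2)/6=467/133
seg 2: a=-4, c=M2/2=913/399, d=(M3−M2)/(6·3)=-3491/7182, b=Δ2−h2·(2M2+M3)/6=-219/266
seg 3: a=1, c=M3/2=-555/266, d=(M4−M3)/(6·2)=185/532, b=Δ3−h3·(2M3+M4)/6=-29/133
t_q=7/4 → seg 1, τ=3/4; S=1+467/133·τ+-993/266·τ²+4805/7182·τ³=1627/896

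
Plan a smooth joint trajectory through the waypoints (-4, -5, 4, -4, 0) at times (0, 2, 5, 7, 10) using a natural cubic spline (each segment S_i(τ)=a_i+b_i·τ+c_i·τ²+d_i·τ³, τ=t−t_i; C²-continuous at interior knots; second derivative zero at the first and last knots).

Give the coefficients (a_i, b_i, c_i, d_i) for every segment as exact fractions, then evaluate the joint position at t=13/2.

Δ: Δ0=-1/2, Δ1=3, Δ2=-4, Δ3=4/3
row 1: diag=10, rhs=21; c'=3/10, d'=21/10
row 2: denom=10−3·3/10=91/10; d'=(-42−3·21/10)/(91/10)=-69/13
row 3: denom=10−2·20/91=870/91; d'=(32−2·-69/13)/(870/91)=1939/435
back: M3=1939/435
back: M2=-69/13−20/91·1939/435=-547/87
back: M1=21/10−3/10·-547/87=578/145
M: M0=0, M1=578/145, M2=-547/87, M3=1939/435, M4=0
seg 0: a=-4, c=M0/2=0, d=(M1−M0)/(6·2)=289/870, b=Δ0−h0·(2M0+M1)/6=-1591/870
seg 1: a=-5, c=M1/2=289/145, d=(M2−M1)/(6·3)=-4469/7830, b=Δ1−h1·(2M1+M2)/6=1877/870
seg 2: a=4, c=M2/2=-547/174, d=(M3−M2)/(6·2)=779/870, b=Δ2−h2·(2M2+M3)/6=-563/435
seg 3: a=-4, c=M3/2=1939/870, d=(M4−M3)/(6·3)=-1939/7830, b=Δ3−h3·(2M3+M4)/6=-453/145
t_q=13/2 → seg 2, τ=3/2; S=4+-563/435·τ+-547/174·τ²+779/870·τ³=-4623/2320

  seg 0: a=-4 b=-1591/870 c=0 d=289/870
  seg 1: a=-5 b=1877/870 c=289/145 d=-4469/7830
  seg 2: a=4 b=-563/435 c=-547/174 d=779/870
  seg 3: a=-4 b=-453/145 c=1939/870 d=-1939/7830
S(13/2) = -4623/2320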